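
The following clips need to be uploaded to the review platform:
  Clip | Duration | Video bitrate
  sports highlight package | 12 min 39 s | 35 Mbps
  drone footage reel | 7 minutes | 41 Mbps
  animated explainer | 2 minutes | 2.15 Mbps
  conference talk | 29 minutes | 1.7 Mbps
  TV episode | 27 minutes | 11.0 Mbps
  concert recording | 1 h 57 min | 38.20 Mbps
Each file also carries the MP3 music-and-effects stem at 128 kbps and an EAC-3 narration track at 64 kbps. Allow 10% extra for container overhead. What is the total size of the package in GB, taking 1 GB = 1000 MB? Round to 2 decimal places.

Audio total: 128 + 64 = 192 kbps = 0.192 Mbps.
sports highlight package: 35.192 Mbps × 759 s × 1.10 = 29381.8 Mb
drone footage reel: 41.192 Mbps × 420 s × 1.10 = 19030.7 Mb
animated explainer: 2.342 Mbps × 120 s × 1.10 = 309.1 Mb
conference talk: 1.892 Mbps × 1740 s × 1.10 = 3621.3 Mb
TV episode: 11.192 Mbps × 1620 s × 1.10 = 19944.1 Mb
concert recording: 38.392 Mbps × 7020 s × 1.10 = 296463.0 Mb
Total: 368750.1 Mb = 46093.8 MB.
= 46.09 GB.

46.09 GB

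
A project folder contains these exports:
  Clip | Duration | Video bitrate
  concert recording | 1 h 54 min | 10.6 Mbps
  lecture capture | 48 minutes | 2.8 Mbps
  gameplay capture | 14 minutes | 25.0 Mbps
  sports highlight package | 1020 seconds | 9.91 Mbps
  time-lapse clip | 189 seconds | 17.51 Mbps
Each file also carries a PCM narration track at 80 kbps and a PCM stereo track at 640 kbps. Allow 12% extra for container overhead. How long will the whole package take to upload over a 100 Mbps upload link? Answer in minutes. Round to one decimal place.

Audio total: 80 + 640 = 720 kbps = 0.720 Mbps.
concert recording: 11.320 Mbps × 6840 s × 1.12 = 86720.3 Mb
lecture capture: 3.520 Mbps × 2880 s × 1.12 = 11354.1 Mb
gameplay capture: 25.720 Mbps × 840 s × 1.12 = 24197.4 Mb
sports highlight package: 10.630 Mbps × 1020 s × 1.12 = 12143.7 Mb
time-lapse clip: 18.230 Mbps × 189 s × 1.12 = 3858.9 Mb
Total: 138274.4 Mb = 17284.3 MB.
At 100 Mbps: 138274.4 / 100 = 1383 s ≈ 23 minutes.

23.0 minutes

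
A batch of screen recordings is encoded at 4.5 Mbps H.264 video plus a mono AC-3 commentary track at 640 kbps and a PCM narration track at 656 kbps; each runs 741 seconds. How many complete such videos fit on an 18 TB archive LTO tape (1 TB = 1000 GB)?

Audio total: 640 + 656 = 1296 kbps = 1.296 Mbps.
Total bitrate: 5.796 Mbps.
Per item: 5.796 Mbps × 741 s = 4,295 Mb = 536.9 MB.
Capacity: 18 TB = 144,000,000 Mb; 33528.64 items → 33528 complete.

33528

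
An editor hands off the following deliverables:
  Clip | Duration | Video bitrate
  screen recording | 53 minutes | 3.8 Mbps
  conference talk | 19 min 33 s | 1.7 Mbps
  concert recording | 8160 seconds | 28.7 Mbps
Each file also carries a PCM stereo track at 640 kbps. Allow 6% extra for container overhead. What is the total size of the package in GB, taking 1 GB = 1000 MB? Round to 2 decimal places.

Audio: 640 kbps = 0.640 Mbps.
screen recording: 4.440 Mbps × 3180 s × 1.06 = 14966.4 Mb
conference talk: 2.340 Mbps × 1173 s × 1.06 = 2909.5 Mb
concert recording: 29.340 Mbps × 8160 s × 1.06 = 253779.3 Mb
Total: 271655.1 Mb = 33956.9 MB.
= 33.96 GB.

33.96 GB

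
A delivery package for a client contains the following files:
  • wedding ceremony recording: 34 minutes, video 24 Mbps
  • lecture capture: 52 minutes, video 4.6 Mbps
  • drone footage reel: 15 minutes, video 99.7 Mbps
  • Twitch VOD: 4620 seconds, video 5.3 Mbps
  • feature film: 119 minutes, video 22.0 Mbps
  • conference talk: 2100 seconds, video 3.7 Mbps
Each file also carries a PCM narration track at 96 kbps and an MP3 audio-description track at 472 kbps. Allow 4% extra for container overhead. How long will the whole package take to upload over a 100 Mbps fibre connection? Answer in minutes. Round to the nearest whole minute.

61 minutes

Audio total: 96 + 472 = 568 kbps = 0.568 Mbps.
wedding ceremony recording: 24.568 Mbps × 2040 s × 1.04 = 52123.5 Mb
lecture capture: 5.168 Mbps × 3120 s × 1.04 = 16769.1 Mb
drone footage reel: 100.268 Mbps × 900 s × 1.04 = 93850.8 Mb
Twitch VOD: 5.868 Mbps × 4620 s × 1.04 = 28194.6 Mb
feature film: 22.568 Mbps × 7140 s × 1.04 = 167580.9 Mb
conference talk: 4.268 Mbps × 2100 s × 1.04 = 9321.3 Mb
Total: 367840.3 Mb = 45980.0 MB.
At 100 Mbps: 367840.3 / 100 = 3678 s ≈ 61.3 minutes.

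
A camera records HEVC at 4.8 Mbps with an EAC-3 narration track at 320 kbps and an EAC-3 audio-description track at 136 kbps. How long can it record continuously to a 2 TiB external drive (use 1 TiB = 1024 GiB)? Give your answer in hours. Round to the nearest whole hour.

930 hours

Audio total: 320 + 136 = 456 kbps = 0.456 Mbps.
Total bitrate: 4.8 + 0.456 = 5.256 Mbps.
Capacity: 2 TiB = 17,592,186 Mb.
Recording time: 17,592,186 / 5.256 = 3,347,067 s ≈ 930 hours.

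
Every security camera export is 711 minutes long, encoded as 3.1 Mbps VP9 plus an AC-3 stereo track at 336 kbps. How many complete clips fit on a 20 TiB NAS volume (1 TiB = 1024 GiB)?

711 min = 42660 s
Audio: 336 kbps = 0.336 Mbps.
Total bitrate: 3.436 Mbps.
Per item: 3.436 Mbps × 42660 s = 146,580 Mb = 18,322 MB.
Capacity: 20 TiB = 175,921,860 Mb; 1200.18 items → 1200 complete.

1200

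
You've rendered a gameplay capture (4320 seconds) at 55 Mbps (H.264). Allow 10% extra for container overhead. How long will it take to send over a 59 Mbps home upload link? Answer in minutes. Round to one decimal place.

File: 55.000 Mbps × 4320 s = 237600.0 Mb.
With 10% container overhead: ×1.10. → 261360.0 Mb.
At 59 Mbps: 261360.0 / 59 = 4429.8 s ≈ 73.8 minutes.

73.8 minutes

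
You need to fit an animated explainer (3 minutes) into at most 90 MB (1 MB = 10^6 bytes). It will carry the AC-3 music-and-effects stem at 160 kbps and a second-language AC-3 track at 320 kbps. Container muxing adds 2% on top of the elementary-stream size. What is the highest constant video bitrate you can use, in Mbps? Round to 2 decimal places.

Budget: 90 MB = 720.0 Mb.
Stream payload after overhead: 720.0 / 1.02 = 705.9 Mb.
3 min = 180 s
Total bitrate budget: 705.9 Mb / 180 s = 3.922 Mbps.
Audio total: 160 + 320 = 480 kbps = 0.480 Mbps.
Video: 3.922 − 0.480 = 3.442 Mbps.

3.44 Mbps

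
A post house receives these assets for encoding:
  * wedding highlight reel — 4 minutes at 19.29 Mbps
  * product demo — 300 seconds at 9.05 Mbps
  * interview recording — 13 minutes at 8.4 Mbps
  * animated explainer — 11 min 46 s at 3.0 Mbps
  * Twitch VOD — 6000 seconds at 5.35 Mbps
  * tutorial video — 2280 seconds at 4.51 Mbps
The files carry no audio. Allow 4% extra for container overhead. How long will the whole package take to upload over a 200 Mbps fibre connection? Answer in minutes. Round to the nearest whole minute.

5 minutes

wedding highlight reel: 19.290 Mbps × 240 s × 1.04 = 4814.8 Mb
product demo: 9.050 Mbps × 300 s × 1.04 = 2823.6 Mb
interview recording: 8.400 Mbps × 780 s × 1.04 = 6814.1 Mb
animated explainer: 3.000 Mbps × 706 s × 1.04 = 2202.7 Mb
Twitch VOD: 5.350 Mbps × 6000 s × 1.04 = 33384.0 Mb
tutorial video: 4.510 Mbps × 2280 s × 1.04 = 10694.1 Mb
Total: 60733.3 Mb = 7591.7 MB.
At 200 Mbps: 60733.3 / 200 = 304 s ≈ 5.06 minutes.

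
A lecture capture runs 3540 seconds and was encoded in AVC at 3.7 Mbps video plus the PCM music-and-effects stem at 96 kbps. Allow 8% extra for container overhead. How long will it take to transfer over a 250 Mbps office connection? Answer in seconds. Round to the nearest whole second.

58 seconds

Audio: 96 kbps = 0.096 Mbps.
Total bitrate: 3.796 Mbps.
File: 3.796 Mbps × 3540 s = 13437.8 Mb.
With 8% container overhead: ×1.08. → 14512.9 Mb.
At 250 Mbps: 14512.9 / 250 = 58.1 s ≈ 58.1 seconds.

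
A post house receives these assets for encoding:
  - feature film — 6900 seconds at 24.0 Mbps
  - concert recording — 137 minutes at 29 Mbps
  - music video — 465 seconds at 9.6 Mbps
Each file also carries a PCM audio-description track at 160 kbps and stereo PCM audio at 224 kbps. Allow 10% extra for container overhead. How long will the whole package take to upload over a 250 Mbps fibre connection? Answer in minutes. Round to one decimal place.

Audio total: 160 + 224 = 384 kbps = 0.384 Mbps.
feature film: 24.384 Mbps × 6900 s × 1.10 = 185074.6 Mb
concert recording: 29.384 Mbps × 8220 s × 1.10 = 265690.1 Mb
music video: 9.984 Mbps × 465 s × 1.10 = 5106.8 Mb
Total: 455871.5 Mb = 56983.9 MB.
At 250 Mbps: 455871.5 / 250 = 1823 s ≈ 30.4 minutes.

30.4 minutes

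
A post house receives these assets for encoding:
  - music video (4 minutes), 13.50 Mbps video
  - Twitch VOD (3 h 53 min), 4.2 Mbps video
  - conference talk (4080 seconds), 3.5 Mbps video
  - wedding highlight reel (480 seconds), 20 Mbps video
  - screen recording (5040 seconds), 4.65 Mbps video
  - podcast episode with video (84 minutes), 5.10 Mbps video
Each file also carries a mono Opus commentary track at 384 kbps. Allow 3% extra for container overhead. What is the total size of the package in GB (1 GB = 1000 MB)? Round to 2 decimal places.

Audio: 384 kbps = 0.384 Mbps.
music video: 13.884 Mbps × 240 s × 1.03 = 3432.1 Mb
Twitch VOD: 4.584 Mbps × 13980 s × 1.03 = 66006.8 Mb
conference talk: 3.884 Mbps × 4080 s × 1.03 = 16322.1 Mb
wedding highlight reel: 20.384 Mbps × 480 s × 1.03 = 10077.8 Mb
screen recording: 5.034 Mbps × 5040 s × 1.03 = 26132.5 Mb
podcast episode with video: 5.484 Mbps × 5040 s × 1.03 = 28468.5 Mb
Total: 150440.0 Mb = 18805.0 MB.
= 18.80 GB.

18.80 GB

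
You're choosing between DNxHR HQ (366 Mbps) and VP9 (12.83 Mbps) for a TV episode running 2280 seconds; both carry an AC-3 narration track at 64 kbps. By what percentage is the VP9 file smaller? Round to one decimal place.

Audio: 64 kbps = 0.064 Mbps.
DNxHR HQ: 366.064 Mbps × 2280 s = 834625.9 Mb = 104.328 GB.
VP9: 12.894 Mbps × 2280 s = 29398.3 Mb = 3.675 GB.
Reduction: (1 − 3.675/104.328) × 100 = 96.48%.

96.5%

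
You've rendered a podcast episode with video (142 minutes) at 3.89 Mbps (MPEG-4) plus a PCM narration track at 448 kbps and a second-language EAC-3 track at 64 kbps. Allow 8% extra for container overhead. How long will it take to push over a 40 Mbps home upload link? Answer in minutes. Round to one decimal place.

16.9 minutes

142 min = 8520 s
Audio total: 448 + 64 = 512 kbps = 0.512 Mbps.
Total bitrate: 4.402 Mbps.
File: 4.402 Mbps × 8520 s = 37505.0 Mb.
With 8% container overhead: ×1.08. → 40505.4 Mb.
At 40 Mbps: 40505.4 / 40 = 1012.6 s ≈ 16.9 minutes.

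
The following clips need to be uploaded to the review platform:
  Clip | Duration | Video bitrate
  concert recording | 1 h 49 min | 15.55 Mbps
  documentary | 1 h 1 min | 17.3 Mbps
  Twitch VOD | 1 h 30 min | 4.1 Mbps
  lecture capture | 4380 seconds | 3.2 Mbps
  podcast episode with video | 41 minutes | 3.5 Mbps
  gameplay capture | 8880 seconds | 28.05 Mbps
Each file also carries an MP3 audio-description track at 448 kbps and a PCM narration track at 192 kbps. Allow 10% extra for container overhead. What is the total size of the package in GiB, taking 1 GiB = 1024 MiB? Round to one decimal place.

61.3 GiB

Audio total: 448 + 192 = 640 kbps = 0.640 Mbps.
concert recording: 16.190 Mbps × 6540 s × 1.10 = 116470.9 Mb
documentary: 17.940 Mbps × 3660 s × 1.10 = 72226.4 Mb
Twitch VOD: 4.740 Mbps × 5400 s × 1.10 = 28155.6 Mb
lecture capture: 3.840 Mbps × 4380 s × 1.10 = 18501.1 Mb
podcast episode with video: 4.140 Mbps × 2460 s × 1.10 = 11202.8 Mb
gameplay capture: 28.690 Mbps × 8880 s × 1.10 = 280243.9 Mb
Total: 526800.8 Mb = 65850.1 MB.
= 61.33 GiB.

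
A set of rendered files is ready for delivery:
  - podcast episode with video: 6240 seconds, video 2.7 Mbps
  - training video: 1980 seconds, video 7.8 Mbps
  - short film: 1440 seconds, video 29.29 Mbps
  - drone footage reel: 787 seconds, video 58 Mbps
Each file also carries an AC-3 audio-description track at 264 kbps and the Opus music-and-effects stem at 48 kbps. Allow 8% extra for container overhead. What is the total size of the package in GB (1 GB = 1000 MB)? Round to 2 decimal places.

16.66 GB

Audio total: 264 + 48 = 312 kbps = 0.312 Mbps.
podcast episode with video: 3.012 Mbps × 6240 s × 1.08 = 20298.5 Mb
training video: 8.112 Mbps × 1980 s × 1.08 = 17346.7 Mb
short film: 29.602 Mbps × 1440 s × 1.08 = 46037.0 Mb
drone footage reel: 58.312 Mbps × 787 s × 1.08 = 49562.9 Mb
Total: 133245.1 Mb = 16655.6 MB.
= 16.66 GB.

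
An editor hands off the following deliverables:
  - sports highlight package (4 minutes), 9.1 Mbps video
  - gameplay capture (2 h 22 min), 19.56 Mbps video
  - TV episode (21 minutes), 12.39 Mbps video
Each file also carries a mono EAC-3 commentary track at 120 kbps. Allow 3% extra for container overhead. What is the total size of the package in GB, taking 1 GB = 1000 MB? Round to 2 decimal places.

23.90 GB

Audio: 120 kbps = 0.120 Mbps.
sports highlight package: 9.220 Mbps × 240 s × 1.03 = 2279.2 Mb
gameplay capture: 19.680 Mbps × 8520 s × 1.03 = 172703.8 Mb
TV episode: 12.510 Mbps × 1260 s × 1.03 = 16235.5 Mb
Total: 191218.5 Mb = 23902.3 MB.
= 23.90 GB.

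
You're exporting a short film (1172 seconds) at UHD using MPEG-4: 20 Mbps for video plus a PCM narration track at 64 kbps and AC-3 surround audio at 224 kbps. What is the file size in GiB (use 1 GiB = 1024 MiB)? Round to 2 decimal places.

2.77 GiB

Audio total: 64 + 224 = 288 kbps = 0.288 Mbps.
Total bitrate: 20 + 0.288 = 20.288 Mbps.
Stream data: 20.288 Mbps × 1172 s = 23777.5 Mb.
23,778 Mb = 2,972,192,000 bytes ÷ 1,073,741,824 = 2.768 GiB.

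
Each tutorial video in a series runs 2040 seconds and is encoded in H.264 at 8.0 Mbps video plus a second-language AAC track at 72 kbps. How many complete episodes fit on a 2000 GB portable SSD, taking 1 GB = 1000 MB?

Audio: 72 kbps = 0.072 Mbps.
Total bitrate: 8.072 Mbps.
Per item: 8.072 Mbps × 2040 s = 16,467 Mb = 2,058 MB.
Capacity: 2000 GB = 16,000,000 Mb; 971.65 items → 971 complete.

971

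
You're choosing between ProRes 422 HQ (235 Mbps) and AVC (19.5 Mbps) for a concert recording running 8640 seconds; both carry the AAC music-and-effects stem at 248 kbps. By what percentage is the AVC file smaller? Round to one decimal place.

Audio: 248 kbps = 0.248 Mbps.
ProRes 422 HQ: 235.248 Mbps × 8640 s = 2032542.7 Mb = 254.068 GB.
AVC: 19.748 Mbps × 8640 s = 170622.7 Mb = 21.328 GB.
Reduction: (1 − 21.328/254.068) × 100 = 91.61%.

91.6%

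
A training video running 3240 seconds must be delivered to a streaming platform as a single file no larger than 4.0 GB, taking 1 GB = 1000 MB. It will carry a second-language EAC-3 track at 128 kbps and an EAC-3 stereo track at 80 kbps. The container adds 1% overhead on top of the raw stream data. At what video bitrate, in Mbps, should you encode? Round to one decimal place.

9.6 Mbps

Budget: 4.0 GB = 32000.0 Mb.
Stream payload after overhead: 32000.0 / 1.01 = 31683.2 Mb.
Total bitrate budget: 31683.2 Mb / 3240 s = 9.779 Mbps.
Audio total: 128 + 80 = 208 kbps = 0.208 Mbps.
Video: 9.779 − 0.208 = 9.571 Mbps.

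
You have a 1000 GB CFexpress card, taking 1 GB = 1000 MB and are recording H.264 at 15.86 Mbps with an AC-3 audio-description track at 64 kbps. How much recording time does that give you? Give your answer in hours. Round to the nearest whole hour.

140 hours

Audio: 64 kbps = 0.064 Mbps.
Total bitrate: 15.86 + 0.064 = 15.924 Mbps.
Capacity: 1000 GB = 8,000,000 Mb.
Recording time: 8,000,000 / 15.924 = 502,386 s ≈ 140 hours.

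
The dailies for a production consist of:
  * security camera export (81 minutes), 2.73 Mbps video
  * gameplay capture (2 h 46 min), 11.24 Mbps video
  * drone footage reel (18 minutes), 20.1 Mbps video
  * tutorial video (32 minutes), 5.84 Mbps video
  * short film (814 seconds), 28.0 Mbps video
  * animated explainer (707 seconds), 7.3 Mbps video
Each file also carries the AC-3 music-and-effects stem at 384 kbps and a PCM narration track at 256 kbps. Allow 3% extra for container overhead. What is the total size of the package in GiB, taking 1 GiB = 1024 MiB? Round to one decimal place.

Audio total: 384 + 256 = 640 kbps = 0.640 Mbps.
security camera export: 3.370 Mbps × 4860 s × 1.03 = 16869.5 Mb
gameplay capture: 11.880 Mbps × 9960 s × 1.03 = 121874.5 Mb
drone footage reel: 20.740 Mbps × 1080 s × 1.03 = 23071.2 Mb
tutorial video: 6.480 Mbps × 1920 s × 1.03 = 12814.8 Mb
short film: 28.640 Mbps × 814 s × 1.03 = 24012.3 Mb
animated explainer: 7.940 Mbps × 707 s × 1.03 = 5782.0 Mb
Total: 204424.5 Mb = 25553.1 MB.
= 23.80 GiB.

23.8 GiB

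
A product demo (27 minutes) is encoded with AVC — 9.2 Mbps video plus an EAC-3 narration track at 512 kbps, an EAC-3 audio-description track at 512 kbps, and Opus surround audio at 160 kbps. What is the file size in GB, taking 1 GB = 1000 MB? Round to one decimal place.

2.1 GB

27 min = 1620 s
Audio total: 512 + 512 + 160 = 1184 kbps = 1.184 Mbps.
Total bitrate: 9.2 + 1.184 = 10.384 Mbps.
Stream data: 10.384 Mbps × 1620 s = 16822.1 Mb.
16,822 Mb ÷ 8 = 2,103 MB → 2.103 GB.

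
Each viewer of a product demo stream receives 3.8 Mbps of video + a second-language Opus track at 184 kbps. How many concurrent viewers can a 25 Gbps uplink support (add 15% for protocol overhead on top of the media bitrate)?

5456

Audio: 184 kbps = 0.184 Mbps.
Per-viewer media rate: 3.984 Mbps.
On the wire with 15% overhead: 4.582 Mbps.
25 Gbps = 25,000 Mbps; 25,000 / 4.582 = 5456.61 → 5456 viewers.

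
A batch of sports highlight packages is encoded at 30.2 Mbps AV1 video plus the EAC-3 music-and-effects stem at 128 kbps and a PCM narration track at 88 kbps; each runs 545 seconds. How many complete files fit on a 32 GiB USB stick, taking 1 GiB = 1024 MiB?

Audio total: 128 + 88 = 216 kbps = 0.216 Mbps.
Total bitrate: 30.416 Mbps.
Per item: 30.416 Mbps × 545 s = 16,577 Mb = 2,072 MB.
Capacity: 32 GiB = 274,878 Mb; 16.58 items → 16 complete.

16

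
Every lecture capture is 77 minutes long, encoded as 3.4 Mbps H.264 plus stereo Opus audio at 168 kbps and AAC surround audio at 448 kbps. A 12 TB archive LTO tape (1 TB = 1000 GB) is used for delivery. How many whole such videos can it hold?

77 min = 4620 s
Audio total: 168 + 448 = 616 kbps = 0.616 Mbps.
Total bitrate: 4.016 Mbps.
Per item: 4.016 Mbps × 4620 s = 18,554 Mb = 2,319 MB.
Capacity: 12 TB = 96,000,000 Mb; 5174.11 items → 5174 complete.

5174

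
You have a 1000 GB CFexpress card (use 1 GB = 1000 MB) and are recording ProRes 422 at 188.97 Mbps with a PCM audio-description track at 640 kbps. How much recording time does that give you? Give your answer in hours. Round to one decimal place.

Audio: 640 kbps = 0.640 Mbps.
Total bitrate: 188.97 + 0.640 = 189.610 Mbps.
Capacity: 1000 GB = 8,000,000 Mb.
Recording time: 8,000,000 / 189.610 = 42,192 s ≈ 11.7 hours.

11.7 hours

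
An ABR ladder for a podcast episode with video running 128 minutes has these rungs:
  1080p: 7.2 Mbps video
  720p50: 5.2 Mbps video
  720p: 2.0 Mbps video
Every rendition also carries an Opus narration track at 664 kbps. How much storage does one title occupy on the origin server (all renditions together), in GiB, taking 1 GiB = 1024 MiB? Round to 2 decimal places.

14.66 GiB

128 min = 7680 s
Audio: 664 kbps = 0.664 Mbps.
Sum of rendition bitrates: (7.2+0.664) + (5.2+0.664) + (2.0+0.664) = 16.392 Mbps.
× 7680 s = 125,891 Mb = 15,736 MB = 14.66 GiB.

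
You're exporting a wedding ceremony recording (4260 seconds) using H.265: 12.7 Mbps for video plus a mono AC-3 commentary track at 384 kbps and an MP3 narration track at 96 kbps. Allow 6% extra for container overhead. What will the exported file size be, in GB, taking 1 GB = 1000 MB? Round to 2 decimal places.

7.44 GB

Audio total: 384 + 96 = 480 kbps = 0.480 Mbps.
Total bitrate: 12.7 + 0.480 = 13.180 Mbps.
Stream data: 13.180 Mbps × 4260 s = 56146.8 Mb.
With 6% container overhead: ×1.06.
59,516 Mb ÷ 8 = 7,439 MB → 7.439 GB.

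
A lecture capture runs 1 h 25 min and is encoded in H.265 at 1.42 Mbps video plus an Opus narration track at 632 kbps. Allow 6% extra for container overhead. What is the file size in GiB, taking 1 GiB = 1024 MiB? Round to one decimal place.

1 h 25 min = 85 min = 5100 s
Audio: 632 kbps = 0.632 Mbps.
Total bitrate: 1.42 + 0.632 = 2.052 Mbps.
Stream data: 2.052 Mbps × 5100 s = 10465.2 Mb.
With 6% container overhead: ×1.06.
11,093 Mb = 1,386,639,000 bytes ÷ 1,073,741,824 = 1.291 GiB.

1.3 GiB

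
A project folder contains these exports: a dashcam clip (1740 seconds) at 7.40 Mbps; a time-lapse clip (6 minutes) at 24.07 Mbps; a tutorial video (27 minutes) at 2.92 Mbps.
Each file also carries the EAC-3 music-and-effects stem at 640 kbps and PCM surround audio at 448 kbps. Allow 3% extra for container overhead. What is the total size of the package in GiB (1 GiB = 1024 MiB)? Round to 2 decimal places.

Audio total: 640 + 448 = 1088 kbps = 1.088 Mbps.
dashcam clip: 8.488 Mbps × 1740 s × 1.03 = 15212.2 Mb
time-lapse clip: 25.158 Mbps × 360 s × 1.03 = 9328.6 Mb
tutorial video: 4.008 Mbps × 1620 s × 1.03 = 6687.7 Mb
Total: 31228.5 Mb = 3903.6 MB.
= 3.635 GiB.

3.64 GiB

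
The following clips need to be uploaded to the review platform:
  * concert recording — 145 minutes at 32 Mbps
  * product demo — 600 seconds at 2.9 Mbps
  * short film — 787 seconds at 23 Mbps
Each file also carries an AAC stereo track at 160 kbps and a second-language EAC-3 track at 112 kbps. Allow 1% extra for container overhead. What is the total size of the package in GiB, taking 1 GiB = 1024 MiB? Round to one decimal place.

Audio total: 160 + 112 = 272 kbps = 0.272 Mbps.
concert recording: 32.272 Mbps × 8700 s × 1.01 = 283574.1 Mb
product demo: 3.172 Mbps × 600 s × 1.01 = 1922.2 Mb
short film: 23.272 Mbps × 787 s × 1.01 = 18498.2 Mb
Total: 303994.5 Mb = 37999.3 MB.
= 35.39 GiB.

35.4 GiB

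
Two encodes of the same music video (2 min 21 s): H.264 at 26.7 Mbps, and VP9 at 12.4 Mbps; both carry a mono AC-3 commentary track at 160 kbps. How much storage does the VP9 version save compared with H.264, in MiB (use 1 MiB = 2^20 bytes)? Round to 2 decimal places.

2 min 21 s = 141 s
Audio: 160 kbps = 0.160 Mbps.
H.264: 26.860 Mbps × 141 s = 3787.3 Mb = 451.477 MiB.
VP9: 12.560 Mbps × 141 s = 1771.0 Mb = 211.115 MiB.
Saving: 451.477 − 211.115 = 240.362 MiB.

240.36 MiB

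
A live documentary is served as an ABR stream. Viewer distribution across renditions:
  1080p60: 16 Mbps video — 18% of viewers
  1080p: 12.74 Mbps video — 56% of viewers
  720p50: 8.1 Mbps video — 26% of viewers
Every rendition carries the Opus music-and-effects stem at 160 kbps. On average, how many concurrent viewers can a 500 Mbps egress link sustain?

Audio: 160 kbps = 0.160 Mbps.
Average per-viewer bitrate: 0.18×16.160 + 0.56×12.900 + 0.26×8.260 = 12.280 Mbps.
500 Mbps = 500.0 Mbps; 500.0 / 12.280 = 40.72 → 40.

40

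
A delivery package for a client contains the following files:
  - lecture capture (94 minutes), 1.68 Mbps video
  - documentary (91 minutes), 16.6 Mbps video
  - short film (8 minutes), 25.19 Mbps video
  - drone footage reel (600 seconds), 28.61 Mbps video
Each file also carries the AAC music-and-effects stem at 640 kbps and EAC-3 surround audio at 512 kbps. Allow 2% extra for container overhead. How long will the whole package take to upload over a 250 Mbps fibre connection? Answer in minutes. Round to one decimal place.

9.8 minutes

Audio total: 640 + 512 = 1152 kbps = 1.152 Mbps.
lecture capture: 2.832 Mbps × 5640 s × 1.02 = 16291.9 Mb
documentary: 17.752 Mbps × 5460 s × 1.02 = 98864.4 Mb
short film: 26.342 Mbps × 480 s × 1.02 = 12897.0 Mb
drone footage reel: 29.762 Mbps × 600 s × 1.02 = 18214.3 Mb
Total: 146267.8 Mb = 18283.5 MB.
At 250 Mbps: 146267.8 / 250 = 585 s ≈ 9.75 minutes.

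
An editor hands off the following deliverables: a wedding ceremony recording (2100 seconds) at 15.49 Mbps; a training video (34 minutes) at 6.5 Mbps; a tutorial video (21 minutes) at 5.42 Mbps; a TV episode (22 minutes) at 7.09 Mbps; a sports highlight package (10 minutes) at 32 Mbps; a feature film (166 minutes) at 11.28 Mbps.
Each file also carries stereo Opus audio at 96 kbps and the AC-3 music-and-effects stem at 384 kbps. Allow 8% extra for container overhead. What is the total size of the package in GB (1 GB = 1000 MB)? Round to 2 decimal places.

Audio total: 96 + 384 = 480 kbps = 0.480 Mbps.
wedding ceremony recording: 15.970 Mbps × 2100 s × 1.08 = 36220.0 Mb
training video: 6.980 Mbps × 2040 s × 1.08 = 15378.3 Mb
tutorial video: 5.900 Mbps × 1260 s × 1.08 = 8028.7 Mb
TV episode: 7.570 Mbps × 1320 s × 1.08 = 10791.8 Mb
sports highlight package: 32.480 Mbps × 600 s × 1.08 = 21047.0 Mb
feature film: 11.760 Mbps × 9960 s × 1.08 = 126500.0 Mb
Total: 217965.8 Mb = 27245.7 MB.
= 27.25 GB.

27.25 GB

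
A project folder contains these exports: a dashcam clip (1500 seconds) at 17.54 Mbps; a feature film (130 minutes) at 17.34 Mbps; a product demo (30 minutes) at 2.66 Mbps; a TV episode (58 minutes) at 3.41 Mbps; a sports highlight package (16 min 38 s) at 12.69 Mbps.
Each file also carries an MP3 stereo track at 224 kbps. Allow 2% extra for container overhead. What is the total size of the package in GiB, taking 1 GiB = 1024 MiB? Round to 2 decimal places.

23.08 GiB

Audio: 224 kbps = 0.224 Mbps.
dashcam clip: 17.764 Mbps × 1500 s × 1.02 = 27178.9 Mb
feature film: 17.564 Mbps × 7800 s × 1.02 = 139739.2 Mb
product demo: 2.884 Mbps × 1800 s × 1.02 = 5295.0 Mb
TV episode: 3.634 Mbps × 3480 s × 1.02 = 12899.2 Mb
sports highlight package: 12.914 Mbps × 998 s × 1.02 = 13145.9 Mb
Total: 198258.3 Mb = 24782.3 MB.
= 23.08 GiB.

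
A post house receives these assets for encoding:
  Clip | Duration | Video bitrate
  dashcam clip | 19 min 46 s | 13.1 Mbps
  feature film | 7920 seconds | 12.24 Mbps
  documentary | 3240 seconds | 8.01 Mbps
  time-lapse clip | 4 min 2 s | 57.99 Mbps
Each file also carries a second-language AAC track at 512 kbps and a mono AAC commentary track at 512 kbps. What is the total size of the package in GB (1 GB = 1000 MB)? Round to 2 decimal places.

20.67 GB

Audio total: 512 + 512 = 1024 kbps = 1.024 Mbps.
dashcam clip: 14.124 Mbps × 1186 s = 16751.1 Mb
feature film: 13.264 Mbps × 7920 s = 105050.9 Mb
documentary: 9.034 Mbps × 3240 s = 29270.2 Mb
time-lapse clip: 59.014 Mbps × 242 s = 14281.4 Mb
Total: 165353.5 Mb = 20669.2 MB.
= 20.67 GB.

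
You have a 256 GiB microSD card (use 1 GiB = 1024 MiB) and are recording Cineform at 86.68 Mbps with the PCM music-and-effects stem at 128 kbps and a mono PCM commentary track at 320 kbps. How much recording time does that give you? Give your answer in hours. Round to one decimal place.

7.0 hours

Audio total: 128 + 320 = 448 kbps = 0.448 Mbps.
Total bitrate: 86.68 + 0.448 = 87.128 Mbps.
Capacity: 256 GiB = 2,199,023 Mb.
Recording time: 2,199,023 / 87.128 = 25,239 s ≈ 7.01 hours.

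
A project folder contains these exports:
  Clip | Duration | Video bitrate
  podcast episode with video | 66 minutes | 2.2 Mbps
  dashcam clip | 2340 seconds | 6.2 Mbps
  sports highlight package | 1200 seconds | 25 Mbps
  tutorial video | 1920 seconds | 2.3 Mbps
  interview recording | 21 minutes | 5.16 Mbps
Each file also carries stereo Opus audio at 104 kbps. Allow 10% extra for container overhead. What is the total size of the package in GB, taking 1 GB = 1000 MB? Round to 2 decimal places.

8.97 GB

Audio: 104 kbps = 0.104 Mbps.
podcast episode with video: 2.304 Mbps × 3960 s × 1.10 = 10036.2 Mb
dashcam clip: 6.304 Mbps × 2340 s × 1.10 = 16226.5 Mb
sports highlight package: 25.104 Mbps × 1200 s × 1.10 = 33137.3 Mb
tutorial video: 2.404 Mbps × 1920 s × 1.10 = 5077.2 Mb
interview recording: 5.264 Mbps × 1260 s × 1.10 = 7295.9 Mb
Total: 71773.2 Mb = 8971.6 MB.
= 8.972 GB.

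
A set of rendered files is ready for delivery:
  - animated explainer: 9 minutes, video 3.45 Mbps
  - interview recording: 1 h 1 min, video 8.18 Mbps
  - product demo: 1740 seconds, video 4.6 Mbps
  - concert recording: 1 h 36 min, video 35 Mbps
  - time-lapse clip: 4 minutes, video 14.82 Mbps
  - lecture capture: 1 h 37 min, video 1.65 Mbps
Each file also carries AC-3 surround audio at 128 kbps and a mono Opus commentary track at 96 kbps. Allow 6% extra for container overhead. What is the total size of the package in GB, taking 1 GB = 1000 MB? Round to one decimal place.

34.3 GB

Audio total: 128 + 96 = 224 kbps = 0.224 Mbps.
animated explainer: 3.674 Mbps × 540 s × 1.06 = 2103.0 Mb
interview recording: 8.404 Mbps × 3660 s × 1.06 = 32604.2 Mb
product demo: 4.824 Mbps × 1740 s × 1.06 = 8897.4 Mb
concert recording: 35.224 Mbps × 5760 s × 1.06 = 215063.7 Mb
time-lapse clip: 15.044 Mbps × 240 s × 1.06 = 3827.2 Mb
lecture capture: 1.874 Mbps × 5820 s × 1.06 = 11561.1 Mb
Total: 274056.5 Mb = 34257.1 MB.
= 34.26 GB.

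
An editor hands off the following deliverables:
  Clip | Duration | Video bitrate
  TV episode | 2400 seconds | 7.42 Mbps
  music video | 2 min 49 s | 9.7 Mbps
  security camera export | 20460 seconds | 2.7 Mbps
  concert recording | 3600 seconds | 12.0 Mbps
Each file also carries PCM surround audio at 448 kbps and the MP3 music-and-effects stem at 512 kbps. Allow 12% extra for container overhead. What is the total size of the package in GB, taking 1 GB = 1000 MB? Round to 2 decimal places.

20.08 GB

Audio total: 448 + 512 = 960 kbps = 0.960 Mbps.
TV episode: 8.380 Mbps × 2400 s × 1.12 = 22525.4 Mb
music video: 10.660 Mbps × 169 s × 1.12 = 2017.7 Mb
security camera export: 3.660 Mbps × 20460 s × 1.12 = 83869.6 Mb
concert recording: 12.960 Mbps × 3600 s × 1.12 = 52254.7 Mb
Total: 160667.5 Mb = 20083.4 MB.
= 20.08 GB.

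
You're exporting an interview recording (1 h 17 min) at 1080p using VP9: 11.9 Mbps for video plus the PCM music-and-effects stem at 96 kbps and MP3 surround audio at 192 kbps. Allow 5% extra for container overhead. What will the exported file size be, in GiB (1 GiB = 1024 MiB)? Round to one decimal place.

6.9 GiB

1 h 17 min = 77 min = 4620 s
Audio total: 96 + 192 = 288 kbps = 0.288 Mbps.
Total bitrate: 11.9 + 0.288 = 12.188 Mbps.
Stream data: 12.188 Mbps × 4620 s = 56308.6 Mb.
With 5% container overhead: ×1.05.
59,124 Mb = 7,390,498,500 bytes ÷ 1,073,741,824 = 6.883 GiB.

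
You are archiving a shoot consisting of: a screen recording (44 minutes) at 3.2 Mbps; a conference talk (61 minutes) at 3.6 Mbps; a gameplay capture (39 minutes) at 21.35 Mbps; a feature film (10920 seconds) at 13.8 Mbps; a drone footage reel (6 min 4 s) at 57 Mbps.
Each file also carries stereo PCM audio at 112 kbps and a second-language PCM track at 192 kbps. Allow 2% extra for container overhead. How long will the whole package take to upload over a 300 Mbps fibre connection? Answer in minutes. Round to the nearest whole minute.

Audio total: 112 + 192 = 304 kbps = 0.304 Mbps.
screen recording: 3.504 Mbps × 2640 s × 1.02 = 9435.6 Mb
conference talk: 3.904 Mbps × 3660 s × 1.02 = 14574.4 Mb
gameplay capture: 21.654 Mbps × 2340 s × 1.02 = 51683.8 Mb
feature film: 14.104 Mbps × 10920 s × 1.02 = 157096.0 Mb
drone footage reel: 57.304 Mbps × 364 s × 1.02 = 21275.8 Mb
Total: 254065.6 Mb = 31758.2 MB.
At 300 Mbps: 254065.6 / 300 = 847 s ≈ 14.1 minutes.

14 minutes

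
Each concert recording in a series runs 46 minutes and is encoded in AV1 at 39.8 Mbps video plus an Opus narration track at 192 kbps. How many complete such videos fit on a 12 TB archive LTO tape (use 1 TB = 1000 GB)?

46 min = 2760 s
Audio: 192 kbps = 0.192 Mbps.
Total bitrate: 39.992 Mbps.
Per item: 39.992 Mbps × 2760 s = 110,378 Mb = 13,797 MB.
Capacity: 12 TB = 96,000,000 Mb; 869.74 items → 869 complete.

869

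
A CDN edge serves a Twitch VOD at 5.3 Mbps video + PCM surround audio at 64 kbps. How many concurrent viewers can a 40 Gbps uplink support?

Audio: 64 kbps = 0.064 Mbps.
Per-viewer media rate: 5.364 Mbps.
40 Gbps = 40,000 Mbps; 40,000 / 5.364 = 7457.12 → 7457 viewers.

7457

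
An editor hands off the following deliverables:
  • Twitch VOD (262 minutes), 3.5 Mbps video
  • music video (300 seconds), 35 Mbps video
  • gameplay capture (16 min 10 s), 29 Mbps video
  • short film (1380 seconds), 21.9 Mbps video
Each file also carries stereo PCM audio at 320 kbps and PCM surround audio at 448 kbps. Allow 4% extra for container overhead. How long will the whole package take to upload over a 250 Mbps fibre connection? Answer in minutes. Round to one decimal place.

Audio total: 320 + 448 = 768 kbps = 0.768 Mbps.
Twitch VOD: 4.268 Mbps × 15720 s × 1.04 = 69776.7 Mb
music video: 35.768 Mbps × 300 s × 1.04 = 11159.6 Mb
gameplay capture: 29.768 Mbps × 970 s × 1.04 = 30030.0 Mb
short film: 22.668 Mbps × 1380 s × 1.04 = 32533.1 Mb
Total: 143499.4 Mb = 17937.4 MB.
At 250 Mbps: 143499.4 / 250 = 574 s ≈ 9.57 minutes.

9.6 minutes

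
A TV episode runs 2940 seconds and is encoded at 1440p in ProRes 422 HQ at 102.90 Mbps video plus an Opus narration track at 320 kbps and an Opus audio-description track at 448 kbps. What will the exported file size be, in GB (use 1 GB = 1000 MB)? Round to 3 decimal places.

Audio total: 320 + 448 = 768 kbps = 0.768 Mbps.
Total bitrate: 102.90 + 0.768 = 103.668 Mbps.
Stream data: 103.668 Mbps × 2940 s = 304783.9 Mb.
304,784 Mb ÷ 8 = 38,098 MB → 38.10 GB.

38.098 GB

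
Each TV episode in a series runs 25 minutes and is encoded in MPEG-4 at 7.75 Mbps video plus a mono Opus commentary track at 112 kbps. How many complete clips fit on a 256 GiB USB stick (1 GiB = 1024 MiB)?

25 min = 1500 s
Audio: 112 kbps = 0.112 Mbps.
Total bitrate: 7.862 Mbps.
Per item: 7.862 Mbps × 1500 s = 11,793 Mb = 1,474 MB.
Capacity: 256 GiB = 2,199,023 Mb; 186.47 items → 186 complete.

186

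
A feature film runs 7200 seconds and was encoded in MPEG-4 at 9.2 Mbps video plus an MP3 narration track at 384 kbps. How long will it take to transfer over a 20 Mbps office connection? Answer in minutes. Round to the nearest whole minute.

58 minutes

Audio: 384 kbps = 0.384 Mbps.
Total bitrate: 9.584 Mbps.
File: 9.584 Mbps × 7200 s = 69004.8 Mb.
At 20 Mbps: 69004.8 / 20 = 3450.2 s ≈ 57.5 minutes.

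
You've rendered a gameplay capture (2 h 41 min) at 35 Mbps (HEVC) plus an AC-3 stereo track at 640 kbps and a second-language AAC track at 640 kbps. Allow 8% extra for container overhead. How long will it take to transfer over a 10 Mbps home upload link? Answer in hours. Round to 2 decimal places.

10.51 hours

2 h 41 min = 161 min = 9660 s
Audio total: 640 + 640 = 1280 kbps = 1.280 Mbps.
Total bitrate: 36.280 Mbps.
File: 36.280 Mbps × 9660 s = 350464.8 Mb.
With 8% container overhead: ×1.08. → 378502.0 Mb.
At 10 Mbps: 378502.0 / 10 = 37850.2 s ≈ 10.5 hours.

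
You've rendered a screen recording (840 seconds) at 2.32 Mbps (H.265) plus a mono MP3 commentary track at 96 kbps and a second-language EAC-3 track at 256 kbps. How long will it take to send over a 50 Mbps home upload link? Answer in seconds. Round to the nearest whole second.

Audio total: 96 + 256 = 352 kbps = 0.352 Mbps.
Total bitrate: 2.672 Mbps.
File: 2.672 Mbps × 840 s = 2244.5 Mb.
At 50 Mbps: 2244.5 / 50 = 44.9 s ≈ 44.9 seconds.

45 seconds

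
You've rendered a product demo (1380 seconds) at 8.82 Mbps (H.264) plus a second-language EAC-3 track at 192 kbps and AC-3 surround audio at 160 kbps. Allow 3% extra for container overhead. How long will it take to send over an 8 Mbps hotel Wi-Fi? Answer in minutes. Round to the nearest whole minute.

Audio total: 192 + 160 = 352 kbps = 0.352 Mbps.
Total bitrate: 9.172 Mbps.
File: 9.172 Mbps × 1380 s = 12657.4 Mb.
With 3% container overhead: ×1.03. → 13037.1 Mb.
At 8 Mbps: 13037.1 / 8 = 1629.6 s ≈ 27.2 minutes.

27 minutes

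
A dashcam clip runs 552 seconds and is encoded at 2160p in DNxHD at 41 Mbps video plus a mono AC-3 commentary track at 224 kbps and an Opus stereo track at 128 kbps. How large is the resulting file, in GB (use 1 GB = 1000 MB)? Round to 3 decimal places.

2.853 GB

Audio total: 224 + 128 = 352 kbps = 0.352 Mbps.
Total bitrate: 41 + 0.352 = 41.352 Mbps.
Stream data: 41.352 Mbps × 552 s = 22826.3 Mb.
22,826 Mb ÷ 8 = 2,853 MB → 2.853 GB.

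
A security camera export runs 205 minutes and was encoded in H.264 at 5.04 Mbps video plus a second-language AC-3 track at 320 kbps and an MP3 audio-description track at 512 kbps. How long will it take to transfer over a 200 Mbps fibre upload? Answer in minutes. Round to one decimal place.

6.0 minutes

205 min = 12300 s
Audio total: 320 + 512 = 832 kbps = 0.832 Mbps.
Total bitrate: 5.872 Mbps.
File: 5.872 Mbps × 12300 s = 72225.6 Mb.
At 200 Mbps: 72225.6 / 200 = 361.1 s ≈ 6.02 minutes.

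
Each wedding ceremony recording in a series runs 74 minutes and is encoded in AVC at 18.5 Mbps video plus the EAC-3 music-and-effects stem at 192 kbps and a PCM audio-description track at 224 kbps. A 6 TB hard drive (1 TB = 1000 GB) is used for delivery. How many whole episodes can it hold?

571

74 min = 4440 s
Audio total: 192 + 224 = 416 kbps = 0.416 Mbps.
Total bitrate: 18.916 Mbps.
Per item: 18.916 Mbps × 4440 s = 83,987 Mb = 10,498 MB.
Capacity: 6 TB = 48,000,000 Mb; 571.52 items → 571 complete.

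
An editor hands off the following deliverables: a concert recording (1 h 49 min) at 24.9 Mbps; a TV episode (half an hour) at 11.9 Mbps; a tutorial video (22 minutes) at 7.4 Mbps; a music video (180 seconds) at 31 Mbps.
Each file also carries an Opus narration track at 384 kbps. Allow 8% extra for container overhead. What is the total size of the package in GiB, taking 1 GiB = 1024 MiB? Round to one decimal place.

25.6 GiB

Audio: 384 kbps = 0.384 Mbps.
concert recording: 25.284 Mbps × 6540 s × 1.08 = 178585.9 Mb
TV episode: 12.284 Mbps × 1800 s × 1.08 = 23880.1 Mb
tutorial video: 7.784 Mbps × 1320 s × 1.08 = 11096.9 Mb
music video: 31.384 Mbps × 180 s × 1.08 = 6101.0 Mb
Total: 219664.0 Mb = 27458.0 MB.
= 25.57 GiB.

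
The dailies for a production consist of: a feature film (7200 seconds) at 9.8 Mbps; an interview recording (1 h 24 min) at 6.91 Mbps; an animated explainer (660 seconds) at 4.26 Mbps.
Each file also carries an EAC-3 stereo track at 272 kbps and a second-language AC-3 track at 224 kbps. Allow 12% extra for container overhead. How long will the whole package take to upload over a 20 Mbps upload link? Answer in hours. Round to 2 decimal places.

Audio total: 272 + 224 = 496 kbps = 0.496 Mbps.
feature film: 10.296 Mbps × 7200 s × 1.12 = 83026.9 Mb
interview recording: 7.406 Mbps × 5040 s × 1.12 = 41805.4 Mb
animated explainer: 4.756 Mbps × 660 s × 1.12 = 3515.6 Mb
Total: 128348.0 Mb = 16043.5 MB.
At 20 Mbps: 128348.0 / 20 = 6417 s ≈ 1.78 hours.

1.78 hours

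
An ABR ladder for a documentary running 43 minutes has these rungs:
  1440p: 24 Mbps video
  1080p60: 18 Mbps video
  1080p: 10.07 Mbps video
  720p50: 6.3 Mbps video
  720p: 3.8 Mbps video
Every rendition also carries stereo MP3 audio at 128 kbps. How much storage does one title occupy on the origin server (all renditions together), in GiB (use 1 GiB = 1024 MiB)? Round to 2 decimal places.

18.87 GiB

43 min = 2580 s
Audio: 128 kbps = 0.128 Mbps.
Sum of rendition bitrates: (24+0.128) + (18+0.128) + (10.07+0.128) + (6.3+0.128) + (3.8+0.128) = 62.810 Mbps.
× 2580 s = 162,050 Mb = 20,256 MB = 18.87 GiB.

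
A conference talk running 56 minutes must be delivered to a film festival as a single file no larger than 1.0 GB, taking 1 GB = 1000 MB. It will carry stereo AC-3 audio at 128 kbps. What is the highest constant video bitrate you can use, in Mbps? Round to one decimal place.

2.3 Mbps

Budget: 1.0 GB = 8000.0 Mb.
56 min = 3360 s
Total bitrate budget: 8000.0 Mb / 3360 s = 2.381 Mbps.
Audio: 128 kbps = 0.128 Mbps.
Video: 2.381 − 0.128 = 2.253 Mbps.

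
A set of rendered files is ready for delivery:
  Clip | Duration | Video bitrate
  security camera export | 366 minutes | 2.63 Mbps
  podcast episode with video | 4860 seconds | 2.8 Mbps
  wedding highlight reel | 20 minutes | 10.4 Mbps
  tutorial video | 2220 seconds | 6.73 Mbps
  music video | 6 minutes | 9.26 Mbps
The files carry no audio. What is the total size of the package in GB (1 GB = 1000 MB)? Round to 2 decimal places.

security camera export: 2.630 Mbps × 21960 s = 57754.8 Mb
podcast episode with video: 2.800 Mbps × 4860 s = 13608.0 Mb
wedding highlight reel: 10.400 Mbps × 1200 s = 12480.0 Mb
tutorial video: 6.730 Mbps × 2220 s = 14940.6 Mb
music video: 9.260 Mbps × 360 s = 3333.6 Mb
Total: 102117.0 Mb = 12764.6 MB.
= 12.76 GB.

12.76 GB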